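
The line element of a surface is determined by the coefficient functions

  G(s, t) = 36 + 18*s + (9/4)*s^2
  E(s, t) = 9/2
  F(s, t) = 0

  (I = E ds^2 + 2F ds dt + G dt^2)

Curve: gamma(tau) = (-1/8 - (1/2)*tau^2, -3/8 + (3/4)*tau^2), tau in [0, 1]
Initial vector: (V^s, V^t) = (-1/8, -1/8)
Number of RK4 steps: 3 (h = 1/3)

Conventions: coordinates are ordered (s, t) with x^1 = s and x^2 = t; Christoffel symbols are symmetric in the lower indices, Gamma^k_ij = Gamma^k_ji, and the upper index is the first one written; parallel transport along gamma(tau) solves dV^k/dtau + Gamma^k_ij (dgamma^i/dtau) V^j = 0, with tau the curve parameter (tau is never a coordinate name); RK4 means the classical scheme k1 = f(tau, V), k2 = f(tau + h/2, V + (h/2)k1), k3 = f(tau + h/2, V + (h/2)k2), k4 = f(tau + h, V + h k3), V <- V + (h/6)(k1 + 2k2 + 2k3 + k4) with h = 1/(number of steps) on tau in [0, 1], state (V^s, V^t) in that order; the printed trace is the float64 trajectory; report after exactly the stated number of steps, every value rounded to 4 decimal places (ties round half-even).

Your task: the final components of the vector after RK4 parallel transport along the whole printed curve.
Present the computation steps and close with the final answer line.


gamma'(tau) = (-tau, (3/2)*tau); f(tau, V)^k = -Gamma^k_ij(gamma(tau)) gamma'^i(tau) V^j; h = 1/3; intermediate values shown to 6 dp
curve data and Christoffel symbols at the stage parameters:
  tau = 0.000000: gamma = (-0.125000, -0.375000), gamma' = (0.000000, 0.000000); Gamma_sss = 0.000000, Gamma_sst = 0.000000, Gamma_stt = -1.937500, Gamma_tss = 0.000000, Gamma_tst = 0.258065, Gamma_ttt = 0.000000
  tau = 0.166667: gamma = (-0.138889, -0.354167), gamma' = (-0.166667, 0.250000); Gamma_sss = 0.000000, Gamma_sst = 0.000000, Gamma_stt = -1.930556, Gamma_tss = 0.000000, Gamma_tst = 0.258993, Gamma_ttt = 0.000000
  tau = 0.333333: gamma = (-0.180556, -0.291667), gamma' = (-0.333333, 0.500000); Gamma_sss = 0.000000, Gamma_sst = 0.000000, Gamma_stt = -1.909722, Gamma_tss = 0.000000, Gamma_tst = 0.261818, Gamma_ttt = 0.000000
  tau = 0.500000: gamma = (-0.250000, -0.187500), gamma' = (-0.500000, 0.750000); Gamma_sss = 0.000000, Gamma_sst = 0.000000, Gamma_stt = -1.875000, Gamma_tss = 0.000000, Gamma_tst = 0.266667, Gamma_ttt = 0.000000
  tau = 0.666667: gamma = (-0.347222, -0.041667), gamma' = (-0.666667, 1.000000); Gamma_sss = 0.000000, Gamma_sst = 0.000000, Gamma_stt = -1.826389, Gamma_tss = 0.000000, Gamma_tst = 0.273764, Gamma_ttt = 0.000000
  tau = 0.833333: gamma = (-0.472222, 0.145833), gamma' = (-0.833333, 1.250000); Gamma_sss = 0.000000, Gamma_sst = 0.000000, Gamma_stt = -1.763889, Gamma_tss = 0.000000, Gamma_tst = 0.283465, Gamma_ttt = 0.000000
  tau = 1.000000: gamma = (-0.625000, 0.375000), gamma' = (-1.000000, 1.500000); Gamma_sss = 0.000000, Gamma_sst = 0.000000, Gamma_stt = -1.687500, Gamma_tss = 0.000000, Gamma_tst = 0.296296, Gamma_ttt = 0.000000
step 0: V^s = -0.1250, V^t = -0.1250
step 1: k1 = (0.000000, 0.000000), k2 = (-0.060330, 0.002698), k3 = (-0.060113, 0.003368), k4 = (-0.118286, 0.008176); V <- V + (h/6)(k1 + 2k2 + 2k3 + k4): V^s = -0.1450, V^t = -0.1239
step 2: k1 = (-0.118280, 0.008165), k2 = (-0.172281, 0.016599), k3 = (-0.170304, 0.018586), k4 = (-0.214923, 0.033747); V <- V + (h/6)(k1 + 2k2 + 2k3 + k4): V^s = -0.2015, V^t = -0.1176
step 3: k1 = (-0.214845, 0.033702), k2 = (-0.246982, 0.057635), k3 = (-0.238187, 0.060475), k4 = (-0.246735, 0.095974); V <- V + (h/6)(k1 + 2k2 + 2k3 + k4): V^s = -0.2811, V^t = -0.0973

Answer: V^s = -0.2811, V^t = -0.0973


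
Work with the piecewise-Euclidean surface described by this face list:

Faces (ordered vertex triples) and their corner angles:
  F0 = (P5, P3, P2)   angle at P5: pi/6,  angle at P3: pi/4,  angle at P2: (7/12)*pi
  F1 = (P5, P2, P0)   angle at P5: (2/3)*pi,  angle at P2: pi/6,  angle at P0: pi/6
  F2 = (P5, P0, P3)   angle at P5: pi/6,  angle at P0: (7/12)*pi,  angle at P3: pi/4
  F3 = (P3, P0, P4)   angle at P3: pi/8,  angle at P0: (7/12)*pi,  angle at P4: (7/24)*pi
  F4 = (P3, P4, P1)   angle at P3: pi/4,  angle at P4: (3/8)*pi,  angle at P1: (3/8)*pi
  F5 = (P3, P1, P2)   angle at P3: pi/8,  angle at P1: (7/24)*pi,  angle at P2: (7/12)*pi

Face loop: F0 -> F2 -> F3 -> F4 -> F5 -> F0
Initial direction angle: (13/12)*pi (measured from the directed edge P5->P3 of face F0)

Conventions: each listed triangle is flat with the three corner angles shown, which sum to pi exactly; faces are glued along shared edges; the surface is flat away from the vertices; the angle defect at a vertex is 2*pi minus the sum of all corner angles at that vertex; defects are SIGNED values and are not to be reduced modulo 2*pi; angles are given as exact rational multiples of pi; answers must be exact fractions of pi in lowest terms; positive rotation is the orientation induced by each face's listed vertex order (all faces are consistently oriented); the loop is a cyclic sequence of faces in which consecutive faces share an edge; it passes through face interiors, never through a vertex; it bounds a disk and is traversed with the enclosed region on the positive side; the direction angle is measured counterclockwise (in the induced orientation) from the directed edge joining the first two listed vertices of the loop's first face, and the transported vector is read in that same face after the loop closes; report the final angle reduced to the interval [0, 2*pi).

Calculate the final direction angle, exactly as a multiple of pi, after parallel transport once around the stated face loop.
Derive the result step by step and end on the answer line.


enclosed vertex P3: corner angles sum to pi, defect = 2*pi - pi = pi
holonomy = initial angle + sum of enclosed defects (mod 2*pi), positive in the induced orientation
final angle = (13/12)*pi + pi = pi/12 (mod 2*pi)

Answer: final direction angle = pi/12


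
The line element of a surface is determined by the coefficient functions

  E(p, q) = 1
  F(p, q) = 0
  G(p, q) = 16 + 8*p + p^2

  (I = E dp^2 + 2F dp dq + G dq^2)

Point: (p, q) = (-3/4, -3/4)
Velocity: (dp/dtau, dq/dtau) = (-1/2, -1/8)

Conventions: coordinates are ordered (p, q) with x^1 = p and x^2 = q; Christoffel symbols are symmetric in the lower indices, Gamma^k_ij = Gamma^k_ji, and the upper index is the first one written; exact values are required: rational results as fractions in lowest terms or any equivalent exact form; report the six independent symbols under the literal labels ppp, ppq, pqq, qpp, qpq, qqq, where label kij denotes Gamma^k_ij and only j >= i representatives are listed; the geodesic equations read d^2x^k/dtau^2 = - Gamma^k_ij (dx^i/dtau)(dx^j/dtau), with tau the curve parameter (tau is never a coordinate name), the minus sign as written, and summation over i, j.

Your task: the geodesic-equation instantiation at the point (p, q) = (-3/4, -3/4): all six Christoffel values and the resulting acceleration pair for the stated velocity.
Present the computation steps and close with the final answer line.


E = 1, F = 0, G = 169/16 at the point
E_p = 0, E_q = 0, F_p = 0, F_q = 0, G_p = 13/2, G_q = 0
EG - F^2 = 169/16;  g^inv = (16/169) * [[169/16, 0], [0, 1]]
first-kind symbols [ij,l] = (1/2)(d_i g_jl + d_j g_il - d_l g_ij): [pp,p] = E_p/2 = 0, [pp,q] = F_p - E_q/2 = 0, [pq,p] = E_q/2 = 0, [pq,q] = G_p/2 = 13/4, [qq,p] = F_q - G_p/2 = -13/4, [qq,q] = G_q/2 = 0
Gamma^p_ij = (G*[ij,p] - F*[ij,q])/(EG - F^2), Gamma^q_ij = (E*[ij,q] - F*[ij,p])/(EG - F^2)
Gamma_ppp = 0, Gamma_ppq = 0, Gamma_pqq = -13/4, Gamma_qpp = 0, Gamma_qpq = 4/13, Gamma_qqq = 0
d^2p/dtau^2 = -(Gamma_ppp*(-1/2)^2 + 2*Gamma_ppq*(-1/2)*(-1/8) + Gamma_pqq*(-1/8)^2) = 13/256
d^2q/dtau^2 = -(Gamma_qpp*(-1/2)^2 + 2*Gamma_qpq*(-1/2)*(-1/8) + Gamma_qqq*(-1/8)^2) = -1/26

Answer: Gamma_ppp = 0, Gamma_ppq = 0, Gamma_pqq = -13/4, Gamma_qpp = 0, Gamma_qpq = 4/13, Gamma_qqq = 0; accelerations (d^2p/dtau^2, d^2q/dtau^2) = (13/256, -1/26)


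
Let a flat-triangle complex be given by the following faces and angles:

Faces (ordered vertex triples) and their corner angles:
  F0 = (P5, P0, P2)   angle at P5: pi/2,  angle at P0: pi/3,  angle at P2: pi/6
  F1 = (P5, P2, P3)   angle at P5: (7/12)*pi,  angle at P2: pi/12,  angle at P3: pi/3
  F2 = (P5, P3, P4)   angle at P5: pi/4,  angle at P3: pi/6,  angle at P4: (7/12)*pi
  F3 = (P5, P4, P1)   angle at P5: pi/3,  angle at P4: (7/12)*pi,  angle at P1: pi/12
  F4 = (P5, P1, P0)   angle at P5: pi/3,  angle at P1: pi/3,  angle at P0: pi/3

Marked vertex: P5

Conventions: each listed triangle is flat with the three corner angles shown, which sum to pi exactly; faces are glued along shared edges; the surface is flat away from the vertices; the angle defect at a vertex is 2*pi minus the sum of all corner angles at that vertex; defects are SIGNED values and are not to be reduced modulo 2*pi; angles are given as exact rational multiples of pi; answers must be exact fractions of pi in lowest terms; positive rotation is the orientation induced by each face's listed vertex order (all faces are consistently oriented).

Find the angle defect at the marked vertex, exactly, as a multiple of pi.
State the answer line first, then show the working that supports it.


Answer: defect(P5) = 0

Sum of corner angles at P5: 2*pi
defect = 2*pi - 2*pi


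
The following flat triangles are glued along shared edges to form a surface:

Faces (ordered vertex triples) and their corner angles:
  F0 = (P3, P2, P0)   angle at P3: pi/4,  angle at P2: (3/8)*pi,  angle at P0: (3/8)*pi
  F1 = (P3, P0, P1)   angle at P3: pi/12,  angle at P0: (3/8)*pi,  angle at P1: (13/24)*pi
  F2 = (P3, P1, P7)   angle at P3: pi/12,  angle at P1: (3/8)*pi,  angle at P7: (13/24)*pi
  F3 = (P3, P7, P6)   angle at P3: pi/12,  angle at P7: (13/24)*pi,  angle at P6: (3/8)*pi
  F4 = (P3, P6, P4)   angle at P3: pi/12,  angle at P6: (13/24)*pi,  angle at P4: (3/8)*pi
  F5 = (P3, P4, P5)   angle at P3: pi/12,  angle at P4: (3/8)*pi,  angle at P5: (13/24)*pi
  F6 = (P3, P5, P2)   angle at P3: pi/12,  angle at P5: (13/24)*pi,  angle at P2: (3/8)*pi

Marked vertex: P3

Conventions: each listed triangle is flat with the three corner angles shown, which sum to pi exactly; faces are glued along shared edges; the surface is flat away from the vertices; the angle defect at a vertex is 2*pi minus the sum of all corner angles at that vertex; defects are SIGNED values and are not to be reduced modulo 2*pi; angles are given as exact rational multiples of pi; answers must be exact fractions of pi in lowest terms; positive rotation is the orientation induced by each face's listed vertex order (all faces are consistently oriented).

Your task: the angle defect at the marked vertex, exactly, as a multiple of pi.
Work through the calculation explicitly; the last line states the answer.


Sum of corner angles at P3: (3/4)*pi
defect = 2*pi - (3/4)*pi

Answer: defect(P3) = (5/4)*pi


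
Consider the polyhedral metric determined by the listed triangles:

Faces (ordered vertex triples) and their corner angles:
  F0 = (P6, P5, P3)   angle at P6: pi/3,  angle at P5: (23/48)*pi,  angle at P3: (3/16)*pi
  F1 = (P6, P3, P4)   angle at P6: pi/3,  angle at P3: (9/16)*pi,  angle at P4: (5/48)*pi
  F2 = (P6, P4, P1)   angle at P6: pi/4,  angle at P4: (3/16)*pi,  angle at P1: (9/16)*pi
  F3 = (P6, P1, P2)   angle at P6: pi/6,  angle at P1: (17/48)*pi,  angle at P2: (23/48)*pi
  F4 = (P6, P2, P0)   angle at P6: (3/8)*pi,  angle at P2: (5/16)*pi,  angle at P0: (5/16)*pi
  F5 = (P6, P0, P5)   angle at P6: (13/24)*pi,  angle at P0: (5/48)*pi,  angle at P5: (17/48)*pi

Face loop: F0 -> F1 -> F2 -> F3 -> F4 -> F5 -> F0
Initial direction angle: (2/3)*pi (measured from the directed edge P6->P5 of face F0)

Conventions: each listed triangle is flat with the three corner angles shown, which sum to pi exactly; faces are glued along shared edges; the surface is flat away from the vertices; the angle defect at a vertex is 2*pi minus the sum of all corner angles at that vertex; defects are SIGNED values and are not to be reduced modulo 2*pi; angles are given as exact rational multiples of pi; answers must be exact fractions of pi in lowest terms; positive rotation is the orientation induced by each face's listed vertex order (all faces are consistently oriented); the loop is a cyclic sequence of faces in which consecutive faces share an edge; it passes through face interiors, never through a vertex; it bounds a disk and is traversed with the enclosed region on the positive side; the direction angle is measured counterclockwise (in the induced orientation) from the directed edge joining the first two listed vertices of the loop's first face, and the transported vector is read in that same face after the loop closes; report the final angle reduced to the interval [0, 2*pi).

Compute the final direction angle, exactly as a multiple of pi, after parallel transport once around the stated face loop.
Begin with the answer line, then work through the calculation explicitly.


Answer: final direction angle = (2/3)*pi

enclosed vertex P6: corner angles sum to 2*pi, defect = 2*pi - 2*pi = 0
final direction = starting direction + enclosed defect total, reduced mod 2*pi (induced orientation)
final angle = (2/3)*pi + 0 = (2/3)*pi (mod 2*pi)


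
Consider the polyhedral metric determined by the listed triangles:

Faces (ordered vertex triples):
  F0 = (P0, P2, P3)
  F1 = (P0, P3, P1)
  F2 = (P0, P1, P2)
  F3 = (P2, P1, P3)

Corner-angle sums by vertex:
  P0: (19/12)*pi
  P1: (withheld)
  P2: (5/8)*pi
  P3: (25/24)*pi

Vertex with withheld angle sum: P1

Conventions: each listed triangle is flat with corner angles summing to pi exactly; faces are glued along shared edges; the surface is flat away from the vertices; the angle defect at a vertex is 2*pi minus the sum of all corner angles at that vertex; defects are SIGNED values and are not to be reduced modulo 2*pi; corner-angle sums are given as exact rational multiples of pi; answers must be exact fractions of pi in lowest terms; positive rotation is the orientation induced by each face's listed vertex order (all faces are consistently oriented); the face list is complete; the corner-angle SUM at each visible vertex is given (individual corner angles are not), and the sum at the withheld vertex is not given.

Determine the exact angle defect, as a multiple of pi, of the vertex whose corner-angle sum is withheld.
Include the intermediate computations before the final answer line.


V = 4, E = 6, F = 4; chi = V - E + F = 2
Gauss-Bonnet: total defect = 2*pi*chi = 4*pi; visible defects sum to (11/4)*pi

Answer: defect(P1) = (5/4)*pi


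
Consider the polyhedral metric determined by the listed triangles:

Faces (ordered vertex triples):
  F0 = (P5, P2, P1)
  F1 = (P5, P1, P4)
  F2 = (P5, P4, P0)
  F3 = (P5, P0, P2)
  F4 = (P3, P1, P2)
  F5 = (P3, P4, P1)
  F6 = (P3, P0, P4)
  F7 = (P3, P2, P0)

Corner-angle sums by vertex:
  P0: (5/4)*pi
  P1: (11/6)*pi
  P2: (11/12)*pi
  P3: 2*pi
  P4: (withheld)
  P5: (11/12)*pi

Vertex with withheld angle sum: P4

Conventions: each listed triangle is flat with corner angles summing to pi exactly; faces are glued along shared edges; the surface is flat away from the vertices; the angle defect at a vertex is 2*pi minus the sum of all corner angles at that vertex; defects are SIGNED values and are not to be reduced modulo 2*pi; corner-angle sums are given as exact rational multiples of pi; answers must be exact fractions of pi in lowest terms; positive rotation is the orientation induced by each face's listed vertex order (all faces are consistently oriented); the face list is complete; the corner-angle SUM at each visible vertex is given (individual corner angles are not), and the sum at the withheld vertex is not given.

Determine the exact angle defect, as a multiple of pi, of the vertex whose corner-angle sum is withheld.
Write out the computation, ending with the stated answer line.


V = 6, E = 12, F = 8; chi = V - E + F = 2
Gauss-Bonnet: total defect = 2*pi*chi = 4*pi; visible defects sum to (37/12)*pi

Answer: defect(P4) = (11/12)*pi


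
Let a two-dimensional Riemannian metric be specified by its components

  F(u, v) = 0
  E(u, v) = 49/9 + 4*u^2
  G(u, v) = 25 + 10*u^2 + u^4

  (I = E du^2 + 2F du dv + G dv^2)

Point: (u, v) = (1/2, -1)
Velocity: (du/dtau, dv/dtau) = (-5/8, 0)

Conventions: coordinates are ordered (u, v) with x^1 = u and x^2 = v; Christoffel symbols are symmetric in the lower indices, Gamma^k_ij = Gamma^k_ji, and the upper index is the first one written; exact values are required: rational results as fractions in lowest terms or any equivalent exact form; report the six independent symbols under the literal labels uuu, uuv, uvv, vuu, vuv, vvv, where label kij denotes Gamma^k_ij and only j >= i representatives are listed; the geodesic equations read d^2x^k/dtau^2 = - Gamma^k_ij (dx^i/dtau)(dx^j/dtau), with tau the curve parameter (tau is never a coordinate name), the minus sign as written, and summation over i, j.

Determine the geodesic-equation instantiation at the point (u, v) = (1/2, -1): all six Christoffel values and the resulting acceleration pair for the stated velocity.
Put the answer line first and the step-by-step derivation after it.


Answer: Gamma_uuu = 9/29, Gamma_uuv = 0, Gamma_uvv = -189/232, Gamma_vuu = 0, Gamma_vuv = 4/21, Gamma_vvv = 0; accelerations (d^2u/dtau^2, d^2v/dtau^2) = (-225/1856, 0)

E = 58/9, F = 0, G = 441/16 at the point
E_u = 4, E_v = 0, F_u = 0, F_v = 0, G_u = 21/2, G_v = 0
EG - F^2 = 1421/8;  g^inv = (8/1421) * [[441/16, 0], [0, 58/9]]
first-kind symbols [ij,l] = (1/2)(d_i g_jl + d_j g_il - d_l g_ij): [uu,u] = E_u/2 = 2, [uu,v] = F_u - E_v/2 = 0, [uv,u] = E_v/2 = 0, [uv,v] = G_u/2 = 21/4, [vv,u] = F_v - G_u/2 = -21/4, [vv,v] = G_v/2 = 0
Gamma^u_ij = (G*[ij,u] - F*[ij,v])/(EG - F^2), Gamma^v_ij = (E*[ij,v] - F*[ij,u])/(EG - F^2)
Gamma_uuu = 9/29, Gamma_uuv = 0, Gamma_uvv = -189/232, Gamma_vuu = 0, Gamma_vuv = 4/21, Gamma_vvv = 0
d^2u/dtau^2 = -(Gamma_uuu*(-5/8)^2 + 2*Gamma_uuv*(-5/8)*(0) + Gamma_uvv*(0)^2) = -225/1856
d^2v/dtau^2 = -(Gamma_vuu*(-5/8)^2 + 2*Gamma_vuv*(-5/8)*(0) + Gamma_vvv*(0)^2) = 0


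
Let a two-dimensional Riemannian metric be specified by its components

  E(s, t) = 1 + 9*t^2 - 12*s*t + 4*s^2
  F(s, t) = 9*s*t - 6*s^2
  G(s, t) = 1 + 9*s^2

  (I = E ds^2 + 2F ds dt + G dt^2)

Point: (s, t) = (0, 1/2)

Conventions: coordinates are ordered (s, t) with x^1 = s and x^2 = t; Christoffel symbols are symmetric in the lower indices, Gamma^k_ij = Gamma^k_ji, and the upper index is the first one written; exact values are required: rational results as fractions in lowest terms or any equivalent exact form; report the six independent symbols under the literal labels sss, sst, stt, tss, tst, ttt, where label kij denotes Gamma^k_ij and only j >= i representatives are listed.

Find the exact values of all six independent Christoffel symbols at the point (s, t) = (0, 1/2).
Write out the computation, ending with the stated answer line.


E = 13/4, F = 0, G = 1 at the point
E_s = -6, E_t = 9, F_s = 9/2, F_t = 0, G_s = 0, G_t = 0
EG - F^2 = 13/4;  g^inv = (4/13) * [[1, 0], [0, 13/4]]
first-kind symbols [ij,l] = (1/2)(d_i g_jl + d_j g_il - d_l g_ij): [ss,s] = E_s/2 = -3, [ss,t] = F_s - E_t/2 = 0, [st,s] = E_t/2 = 9/2, [st,t] = G_s/2 = 0, [tt,s] = F_t - G_s/2 = 0, [tt,t] = G_t/2 = 0
Gamma^s_ij = (G*[ij,s] - F*[ij,t])/(EG - F^2), Gamma^t_ij = (E*[ij,t] - F*[ij,s])/(EG - F^2)

Answer: Gamma_sss = -12/13, Gamma_sst = 18/13, Gamma_stt = 0, Gamma_tss = 0, Gamma_tst = 0, Gamma_ttt = 0


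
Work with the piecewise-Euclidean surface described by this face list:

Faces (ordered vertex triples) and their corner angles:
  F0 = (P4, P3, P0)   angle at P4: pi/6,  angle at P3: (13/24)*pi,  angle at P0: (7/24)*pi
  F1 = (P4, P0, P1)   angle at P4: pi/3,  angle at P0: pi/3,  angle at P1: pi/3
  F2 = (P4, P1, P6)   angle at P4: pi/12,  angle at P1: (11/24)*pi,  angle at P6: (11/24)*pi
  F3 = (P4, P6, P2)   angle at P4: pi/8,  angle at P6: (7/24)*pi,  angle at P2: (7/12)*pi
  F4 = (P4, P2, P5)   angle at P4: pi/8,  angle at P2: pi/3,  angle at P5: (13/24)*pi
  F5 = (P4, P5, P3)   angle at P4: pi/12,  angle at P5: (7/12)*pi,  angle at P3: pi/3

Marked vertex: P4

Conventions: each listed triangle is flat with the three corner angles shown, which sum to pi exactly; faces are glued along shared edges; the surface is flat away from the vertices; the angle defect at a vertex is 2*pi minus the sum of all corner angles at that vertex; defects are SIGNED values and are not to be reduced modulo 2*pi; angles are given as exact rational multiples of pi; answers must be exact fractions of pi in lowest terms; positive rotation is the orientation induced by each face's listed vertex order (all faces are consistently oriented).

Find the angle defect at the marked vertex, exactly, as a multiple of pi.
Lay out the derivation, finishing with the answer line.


Sum of corner angles at P4: (11/12)*pi
defect = 2*pi - (11/12)*pi

Answer: defect(P4) = (13/12)*pi


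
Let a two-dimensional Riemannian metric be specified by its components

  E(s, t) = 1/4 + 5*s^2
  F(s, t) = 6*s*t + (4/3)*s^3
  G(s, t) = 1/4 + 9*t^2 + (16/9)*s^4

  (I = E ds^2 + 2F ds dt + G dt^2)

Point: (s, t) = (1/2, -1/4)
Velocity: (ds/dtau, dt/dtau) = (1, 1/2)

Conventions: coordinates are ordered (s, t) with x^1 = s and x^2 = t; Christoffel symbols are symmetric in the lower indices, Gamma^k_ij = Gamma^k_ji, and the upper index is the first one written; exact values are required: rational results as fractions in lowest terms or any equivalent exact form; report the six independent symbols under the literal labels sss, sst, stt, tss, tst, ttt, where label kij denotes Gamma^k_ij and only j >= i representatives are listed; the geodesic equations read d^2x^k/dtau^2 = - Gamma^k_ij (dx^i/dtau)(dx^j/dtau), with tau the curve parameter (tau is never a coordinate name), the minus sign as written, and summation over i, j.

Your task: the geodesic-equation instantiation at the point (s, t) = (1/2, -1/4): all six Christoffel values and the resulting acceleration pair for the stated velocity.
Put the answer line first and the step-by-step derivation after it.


Answer: Gamma_sss = 83/43, Gamma_sst = 32/129, Gamma_stt = 388/387, Gamma_tss = 204/301, Gamma_tst = 192/301, Gamma_ttt = -1628/903; accelerations (d^2s/dtau^2, d^2t/dtau^2) = (-940/387, -781/903)

E = 3/2, F = -7/12, G = 133/144 at the point
E_s = 5, E_t = 0, F_s = -1/2, F_t = 3, G_s = 8/9, G_t = -9/2
EG - F^2 = 301/288;  g^inv = (288/301) * [[133/144, 7/12], [7/12, 3/2]]
first-kind symbols [ij,l] = (1/2)(d_i g_jl + d_j g_il - d_l g_ij): [ss,s] = E_s/2 = 5/2, [ss,t] = F_s - E_t/2 = -1/2, [st,s] = E_t/2 = 0, [st,t] = G_s/2 = 4/9, [tt,s] = F_t - G_s/2 = 23/9, [tt,t] = G_t/2 = -9/4
Gamma^s_ij = (G*[ij,s] - F*[ij,t])/(EG - F^2), Gamma^t_ij = (E*[ij,t] - F*[ij,s])/(EG - F^2)
Gamma_sss = 83/43, Gamma_sst = 32/129, Gamma_stt = 388/387, Gamma_tss = 204/301, Gamma_tst = 192/301, Gamma_ttt = -1628/903
d^2s/dtau^2 = -(Gamma_sss*(1)^2 + 2*Gamma_sst*(1)*(1/2) + Gamma_stt*(1/2)^2) = -940/387
d^2t/dtau^2 = -(Gamma_tss*(1)^2 + 2*Gamma_tst*(1)*(1/2) + Gamma_ttt*(1/2)^2) = -781/903


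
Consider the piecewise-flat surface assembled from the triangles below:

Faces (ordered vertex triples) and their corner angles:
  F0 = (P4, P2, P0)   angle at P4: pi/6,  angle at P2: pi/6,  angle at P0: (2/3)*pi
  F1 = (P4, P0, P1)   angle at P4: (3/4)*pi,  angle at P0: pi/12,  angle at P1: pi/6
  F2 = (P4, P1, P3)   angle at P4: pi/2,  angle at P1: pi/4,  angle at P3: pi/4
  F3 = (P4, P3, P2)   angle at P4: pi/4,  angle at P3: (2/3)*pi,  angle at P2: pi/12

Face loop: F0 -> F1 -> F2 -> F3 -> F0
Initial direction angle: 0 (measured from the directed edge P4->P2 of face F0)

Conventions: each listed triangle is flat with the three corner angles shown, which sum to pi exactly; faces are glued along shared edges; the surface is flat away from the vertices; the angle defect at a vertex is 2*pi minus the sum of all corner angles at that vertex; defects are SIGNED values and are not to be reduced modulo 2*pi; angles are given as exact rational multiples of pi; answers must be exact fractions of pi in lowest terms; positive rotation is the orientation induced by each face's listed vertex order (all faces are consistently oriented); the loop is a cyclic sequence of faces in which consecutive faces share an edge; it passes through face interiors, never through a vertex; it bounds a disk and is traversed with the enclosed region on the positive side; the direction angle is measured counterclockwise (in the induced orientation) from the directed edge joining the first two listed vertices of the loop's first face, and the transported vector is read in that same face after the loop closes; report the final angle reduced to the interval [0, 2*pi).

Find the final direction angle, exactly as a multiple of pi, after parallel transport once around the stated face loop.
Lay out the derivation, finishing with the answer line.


enclosed vertex P4: corner angles sum to (5/3)*pi, defect = 2*pi - (5/3)*pi = pi/3
adding the enclosed defects to the starting angle (mod 2*pi, induced orientation) gives the holonomy
final angle = 0 + pi/3 = pi/3 (mod 2*pi)

Answer: final direction angle = pi/3


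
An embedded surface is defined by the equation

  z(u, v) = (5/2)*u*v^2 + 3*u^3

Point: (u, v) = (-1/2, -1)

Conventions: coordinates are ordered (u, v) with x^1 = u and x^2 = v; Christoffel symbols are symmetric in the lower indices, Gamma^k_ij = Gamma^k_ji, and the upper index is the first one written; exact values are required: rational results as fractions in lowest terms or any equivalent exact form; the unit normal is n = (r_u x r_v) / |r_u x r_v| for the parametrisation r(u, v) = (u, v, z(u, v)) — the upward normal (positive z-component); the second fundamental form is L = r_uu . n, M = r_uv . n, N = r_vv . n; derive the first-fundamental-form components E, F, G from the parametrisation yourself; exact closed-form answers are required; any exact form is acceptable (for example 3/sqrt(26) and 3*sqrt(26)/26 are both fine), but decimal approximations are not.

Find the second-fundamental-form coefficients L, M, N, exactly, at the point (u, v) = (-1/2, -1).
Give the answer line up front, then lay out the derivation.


Answer: L = -12*sqrt(53)/53, M = -20*sqrt(53)/159, N = -10*sqrt(53)/159

z_u = 19/4, z_v = 5/2, z_uu = -9, z_uv = -5, z_vv = -5/2
E = 377/16, F = 95/8, G = 29/4; answer radicand W^2 = 477/16
unnormalised second-form numerators: l = -9, m = -5, n = -5/2; L = l/sqrt(477/16), and similarly M = m/sqrt(W^2), N = n/sqrt(W^2)


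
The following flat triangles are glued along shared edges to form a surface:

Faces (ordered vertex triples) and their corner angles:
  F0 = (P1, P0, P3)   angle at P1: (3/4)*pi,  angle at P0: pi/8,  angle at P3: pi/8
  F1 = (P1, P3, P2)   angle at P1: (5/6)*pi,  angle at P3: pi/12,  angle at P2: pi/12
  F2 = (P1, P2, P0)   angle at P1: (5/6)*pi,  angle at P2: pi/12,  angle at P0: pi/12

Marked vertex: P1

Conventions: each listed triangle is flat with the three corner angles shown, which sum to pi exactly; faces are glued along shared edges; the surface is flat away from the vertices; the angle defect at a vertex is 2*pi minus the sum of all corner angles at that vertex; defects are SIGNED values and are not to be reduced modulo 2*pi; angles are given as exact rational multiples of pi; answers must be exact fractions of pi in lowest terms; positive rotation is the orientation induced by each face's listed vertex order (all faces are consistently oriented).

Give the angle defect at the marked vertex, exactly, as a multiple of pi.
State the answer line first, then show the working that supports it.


Answer: defect(P1) = (-5/12)*pi

Sum of corner angles at P1: (29/12)*pi
defect = 2*pi - (29/12)*pi


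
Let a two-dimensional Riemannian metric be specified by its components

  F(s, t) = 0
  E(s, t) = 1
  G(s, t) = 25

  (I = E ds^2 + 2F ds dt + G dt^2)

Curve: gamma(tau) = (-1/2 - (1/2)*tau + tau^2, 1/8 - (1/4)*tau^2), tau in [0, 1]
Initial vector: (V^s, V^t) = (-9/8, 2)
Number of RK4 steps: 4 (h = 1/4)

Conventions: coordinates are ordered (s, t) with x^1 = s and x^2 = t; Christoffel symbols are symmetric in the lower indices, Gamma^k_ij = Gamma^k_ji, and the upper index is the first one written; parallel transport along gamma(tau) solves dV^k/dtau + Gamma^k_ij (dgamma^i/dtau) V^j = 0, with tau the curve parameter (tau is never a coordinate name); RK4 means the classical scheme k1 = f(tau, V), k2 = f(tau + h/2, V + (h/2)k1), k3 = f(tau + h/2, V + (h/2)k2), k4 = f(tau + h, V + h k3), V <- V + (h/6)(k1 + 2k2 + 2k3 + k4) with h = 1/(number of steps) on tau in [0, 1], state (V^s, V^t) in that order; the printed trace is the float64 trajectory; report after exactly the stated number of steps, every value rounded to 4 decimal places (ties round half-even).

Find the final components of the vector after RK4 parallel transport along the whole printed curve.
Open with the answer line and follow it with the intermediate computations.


Answer: V^s = -1.1250, V^t = 2.0000

gamma'(tau) = (-1/2 + 2*tau, -(1/2)*tau); f(tau, V)^k = -Gamma^k_ij(gamma(tau)) gamma'^i(tau) V^j; h = 1/4; intermediate values shown to 6 dp
curve data and Christoffel symbols at the stage parameters:
  tau = 0.000000: gamma = (-0.500000, 0.125000), gamma' = (-0.500000, 0.000000); Gamma_sss = 0.000000, Gamma_sst = 0.000000, Gamma_stt = 0.000000, Gamma_tss = 0.000000, Gamma_tst = 0.000000, Gamma_ttt = 0.000000
  tau = 0.125000: gamma = (-0.546875, 0.121094), gamma' = (-0.250000, -0.062500); Gamma_sss = 0.000000, Gamma_sst = 0.000000, Gamma_stt = 0.000000, Gamma_tss = 0.000000, Gamma_tst = 0.000000, Gamma_ttt = 0.000000
  tau = 0.250000: gamma = (-0.562500, 0.109375), gamma' = (0.000000, -0.125000); Gamma_sss = 0.000000, Gamma_sst = 0.000000, Gamma_stt = 0.000000, Gamma_tss = 0.000000, Gamma_tst = 0.000000, Gamma_ttt = 0.000000
  tau = 0.375000: gamma = (-0.546875, 0.089844), gamma' = (0.250000, -0.187500); Gamma_sss = 0.000000, Gamma_sst = 0.000000, Gamma_stt = 0.000000, Gamma_tss = 0.000000, Gamma_tst = 0.000000, Gamma_ttt = 0.000000
  tau = 0.500000: gamma = (-0.500000, 0.062500), gamma' = (0.500000, -0.250000); Gamma_sss = 0.000000, Gamma_sst = 0.000000, Gamma_stt = 0.000000, Gamma_tss = 0.000000, Gamma_tst = 0.000000, Gamma_ttt = 0.000000
  tau = 0.625000: gamma = (-0.421875, 0.027344), gamma' = (0.750000, -0.312500); Gamma_sss = 0.000000, Gamma_sst = 0.000000, Gamma_stt = 0.000000, Gamma_tss = 0.000000, Gamma_tst = 0.000000, Gamma_ttt = 0.000000
  tau = 0.750000: gamma = (-0.312500, -0.015625), gamma' = (1.000000, -0.375000); Gamma_sss = 0.000000, Gamma_sst = 0.000000, Gamma_stt = 0.000000, Gamma_tss = 0.000000, Gamma_tst = 0.000000, Gamma_ttt = 0.000000
  tau = 0.875000: gamma = (-0.171875, -0.066406), gamma' = (1.250000, -0.437500); Gamma_sss = 0.000000, Gamma_sst = 0.000000, Gamma_stt = 0.000000, Gamma_tss = 0.000000, Gamma_tst = 0.000000, Gamma_ttt = 0.000000
  tau = 1.000000: gamma = (0.000000, -0.125000), gamma' = (1.500000, -0.500000); Gamma_sss = 0.000000, Gamma_sst = 0.000000, Gamma_stt = 0.000000, Gamma_tss = 0.000000, Gamma_tst = 0.000000, Gamma_ttt = 0.000000
step 0: V^s = -1.1250, V^t = 2.0000
step 1: k1 = (0.000000, 0.000000), k2 = (0.000000, 0.000000), k3 = (0.000000, 0.000000), k4 = (0.000000, 0.000000); V <- V + (h/6)(k1 + 2k2 + 2k3 + k4): V^s = -1.1250, V^t = 2.0000
step 2: k1 = (0.000000, 0.000000), k2 = (0.000000, 0.000000), k3 = (0.000000, 0.000000), k4 = (0.000000, 0.000000); V <- V + (h/6)(k1 + 2k2 + 2k3 + k4): V^s = -1.1250, V^t = 2.0000
step 3: k1 = (0.000000, 0.000000), k2 = (0.000000, 0.000000), k3 = (0.000000, 0.000000), k4 = (0.000000, 0.000000); V <- V + (h/6)(k1 + 2k2 + 2k3 + k4): V^s = -1.1250, V^t = 2.0000
step 4: k1 = (0.000000, 0.000000), k2 = (0.000000, 0.000000), k3 = (0.000000, 0.000000), k4 = (0.000000, 0.000000); V <- V + (h/6)(k1 + 2k2 + 2k3 + k4): V^s = -1.1250, V^t = 2.0000


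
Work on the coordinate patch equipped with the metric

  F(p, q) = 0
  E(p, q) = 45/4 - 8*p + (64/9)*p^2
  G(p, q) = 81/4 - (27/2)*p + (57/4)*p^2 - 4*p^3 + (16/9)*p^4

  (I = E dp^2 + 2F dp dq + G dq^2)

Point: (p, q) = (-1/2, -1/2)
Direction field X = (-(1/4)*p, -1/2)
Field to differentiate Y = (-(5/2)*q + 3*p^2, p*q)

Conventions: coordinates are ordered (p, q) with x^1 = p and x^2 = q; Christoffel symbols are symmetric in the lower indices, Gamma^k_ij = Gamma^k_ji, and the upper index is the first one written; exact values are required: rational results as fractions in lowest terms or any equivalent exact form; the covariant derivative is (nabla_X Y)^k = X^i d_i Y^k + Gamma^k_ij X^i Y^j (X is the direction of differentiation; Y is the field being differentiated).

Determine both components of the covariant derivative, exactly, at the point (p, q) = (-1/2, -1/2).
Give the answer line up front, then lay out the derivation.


Answer: (nabla_X Y)^p = 6355/9808, (nabla_X Y)^q = 91/134

E = 613/36, F = 0, G = 4489/144 at the point
E_p = -136/9, E_q = 0, F_p = 0, F_q = 0, G_p = -1139/36, G_q = 0
EG - F^2 = 2751757/5184;  g^inv = (5184/2751757) * [[4489/144, 0], [0, 613/36]]
first-kind symbols [ij,l] = (1/2)(d_i g_jl + d_j g_il - d_l g_ij): [pp,p] = E_p/2 = -68/9, [pp,q] = F_p - E_q/2 = 0, [pq,p] = E_q/2 = 0, [pq,q] = G_p/2 = -1139/72, [qq,p] = F_q - G_p/2 = 1139/72, [qq,q] = G_q/2 = 0
Gamma^p_ij = (G*[ij,p] - F*[ij,q])/(EG - F^2), Gamma^q_ij = (E*[ij,q] - F*[ij,p])/(EG - F^2)
Gamma_ppp = -272/613, Gamma_ppq = 0, Gamma_pqq = 1139/1226, Gamma_qpp = 0, Gamma_qpq = -34/67, Gamma_qqq = 0
X = (1/8, -1/2), Y = (2, 1/4) at the point


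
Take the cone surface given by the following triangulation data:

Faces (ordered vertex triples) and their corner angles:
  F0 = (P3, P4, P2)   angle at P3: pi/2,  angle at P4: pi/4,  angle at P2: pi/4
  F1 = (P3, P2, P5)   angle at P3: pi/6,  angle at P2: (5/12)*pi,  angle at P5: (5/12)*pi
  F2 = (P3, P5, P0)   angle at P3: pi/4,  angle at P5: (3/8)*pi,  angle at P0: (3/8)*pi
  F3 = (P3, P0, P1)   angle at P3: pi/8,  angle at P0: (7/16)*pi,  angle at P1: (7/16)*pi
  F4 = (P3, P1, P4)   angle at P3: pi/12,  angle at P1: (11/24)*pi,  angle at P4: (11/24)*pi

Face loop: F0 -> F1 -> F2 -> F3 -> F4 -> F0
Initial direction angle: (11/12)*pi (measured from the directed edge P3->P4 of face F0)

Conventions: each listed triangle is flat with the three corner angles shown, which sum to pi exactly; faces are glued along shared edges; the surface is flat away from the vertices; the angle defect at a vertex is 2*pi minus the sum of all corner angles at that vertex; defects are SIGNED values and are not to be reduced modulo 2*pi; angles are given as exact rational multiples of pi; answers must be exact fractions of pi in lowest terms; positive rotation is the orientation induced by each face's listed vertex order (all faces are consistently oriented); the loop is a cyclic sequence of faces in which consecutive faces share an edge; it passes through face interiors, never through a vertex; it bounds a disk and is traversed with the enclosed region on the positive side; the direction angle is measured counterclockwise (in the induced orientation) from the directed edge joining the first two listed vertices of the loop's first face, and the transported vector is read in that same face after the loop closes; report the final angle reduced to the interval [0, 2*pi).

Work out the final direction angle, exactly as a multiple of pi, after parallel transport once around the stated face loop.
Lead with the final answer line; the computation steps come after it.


Answer: final direction angle = (43/24)*pi

enclosed vertex P3: corner angles sum to (9/8)*pi, defect = 2*pi - (9/8)*pi = (7/8)*pi
the final direction is the initial angle plus the enclosed defects, taken mod 2*pi in the induced orientation
final angle = (11/12)*pi + (7/8)*pi = (43/24)*pi (mod 2*pi)


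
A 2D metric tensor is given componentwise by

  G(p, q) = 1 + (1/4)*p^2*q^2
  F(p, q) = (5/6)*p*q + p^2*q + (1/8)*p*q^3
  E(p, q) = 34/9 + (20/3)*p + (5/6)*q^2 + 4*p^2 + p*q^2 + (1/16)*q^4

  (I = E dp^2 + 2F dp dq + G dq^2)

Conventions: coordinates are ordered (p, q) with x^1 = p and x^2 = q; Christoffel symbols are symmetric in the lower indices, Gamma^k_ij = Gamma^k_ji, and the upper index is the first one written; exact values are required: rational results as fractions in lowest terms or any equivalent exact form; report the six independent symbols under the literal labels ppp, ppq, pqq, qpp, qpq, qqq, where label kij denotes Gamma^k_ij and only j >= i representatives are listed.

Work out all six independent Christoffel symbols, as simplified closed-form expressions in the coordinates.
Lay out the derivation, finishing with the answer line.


E = 34/9 + (20/3)*p + (5/6)*q^2 + 4*p^2 + p*q^2 + (1/16)*q^4; F = (5/6)*p*q + p^2*q + (1/8)*p*q^3; G = 1 + (1/4)*p^2*q^2
Gamma^k_ij = (1/2) g^{kl} (d_i g_jl + d_j g_il - d_l g_ij), with g^inv = (1/(EG-F^2)) [[G, -F], [-F, E]]
first partials: E_p = 20/3 + 8*p + q^2, E_q = (5/3)*q + 2*p*q + (1/4)*q^3, F_p = (5/6)*q + 2*p*q + (1/8)*q^3, F_q = (5/6)*p + p^2 + (3/8)*p*q^2, G_p = (1/2)*p*q^2, G_q = (1/2)*p^2*q
D = EG - F^2 = 34/9 + (20/3)*p + (5/6)*q^2 + 4*p^2 + p*q^2 + (1/16)*q^4 + (1/4)*p^2*q^2
expanded: Gamma^p_pp = (G E_p - 2F F_p + F E_q)/(2D), Gamma^p_pq = (G E_q - F G_p)/(2D), Gamma^p_qq = (2G F_q - G G_p - F G_q)/(2D), Gamma^q_pp = (2E F_p - E E_q - F E_p)/(2D), Gamma^q_pq = (E G_p - F E_q)/(2D), Gamma^q_qq = (E G_q - 2F F_q + F G_p)/(2D); substitute and cancel common factors

Answer: Gamma_ppp = (576*p + 72*q^2 + 480)/(36*p^2*q^2 + 576*p^2 + 144*p*q^2 + 960*p + 9*q^4 + 120*q^2 + 544), Gamma_ppq = (144*p*q + 18*q^3 + 120*q)/(36*p^2*q^2 + 576*p^2 + 144*p*q^2 + 960*p + 9*q^4 + 120*q^2 + 544), Gamma_pqq = (144*p^2 + 18*p*q^2 + 120*p)/(36*p^2*q^2 + 576*p^2 + 144*p*q^2 + 960*p + 9*q^4 + 120*q^2 + 544), Gamma_qpp = 144*p*q/(36*p^2*q^2 + 576*p^2 + 144*p*q^2 + 960*p + 9*q^4 + 120*q^2 + 544), Gamma_qpq = 36*p*q^2/(36*p^2*q^2 + 576*p^2 + 144*p*q^2 + 960*p + 9*q^4 + 120*q^2 + 544), Gamma_qqq = 36*p^2*q/(36*p^2*q^2 + 576*p^2 + 144*p*q^2 + 960*p + 9*q^4 + 120*q^2 + 544)


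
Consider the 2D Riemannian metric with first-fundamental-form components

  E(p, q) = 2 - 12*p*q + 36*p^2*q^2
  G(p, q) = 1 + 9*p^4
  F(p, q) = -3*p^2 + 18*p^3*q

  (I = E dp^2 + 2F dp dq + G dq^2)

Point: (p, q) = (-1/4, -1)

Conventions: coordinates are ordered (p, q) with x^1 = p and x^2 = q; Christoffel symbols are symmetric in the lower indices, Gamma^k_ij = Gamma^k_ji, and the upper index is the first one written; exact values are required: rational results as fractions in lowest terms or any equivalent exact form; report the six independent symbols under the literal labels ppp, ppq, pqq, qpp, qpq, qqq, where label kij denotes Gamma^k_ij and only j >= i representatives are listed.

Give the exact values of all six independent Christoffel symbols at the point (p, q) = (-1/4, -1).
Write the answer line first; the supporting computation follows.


Answer: Gamma_ppp = -768/329, Gamma_ppq = -192/329, Gamma_pqq = 0, Gamma_qpp = -288/329, Gamma_qpq = -72/329, Gamma_qqq = 0

E = 5/4, F = 3/32, G = 265/256 at the point
E_p = -6, E_q = -3/2, F_p = -15/8, F_q = -9/32, G_p = -9/16, G_q = 0
EG - F^2 = 329/256;  g^inv = (256/329) * [[265/256, -3/32], [-3/32, 5/4]]
first-kind symbols [ij,l] = (1/2)(d_i g_jl + d_j g_il - d_l g_ij): [pp,p] = E_p/2 = -3, [pp,q] = F_p - E_q/2 = -9/8, [pq,p] = E_q/2 = -3/4, [pq,q] = G_p/2 = -9/32, [qq,p] = F_q - G_p/2 = 0, [qq,q] = G_q/2 = 0
Gamma^p_ij = (G*[ij,p] - F*[ij,q])/(EG - F^2), Gamma^q_ij = (E*[ij,q] - F*[ij,p])/(EG - F^2)


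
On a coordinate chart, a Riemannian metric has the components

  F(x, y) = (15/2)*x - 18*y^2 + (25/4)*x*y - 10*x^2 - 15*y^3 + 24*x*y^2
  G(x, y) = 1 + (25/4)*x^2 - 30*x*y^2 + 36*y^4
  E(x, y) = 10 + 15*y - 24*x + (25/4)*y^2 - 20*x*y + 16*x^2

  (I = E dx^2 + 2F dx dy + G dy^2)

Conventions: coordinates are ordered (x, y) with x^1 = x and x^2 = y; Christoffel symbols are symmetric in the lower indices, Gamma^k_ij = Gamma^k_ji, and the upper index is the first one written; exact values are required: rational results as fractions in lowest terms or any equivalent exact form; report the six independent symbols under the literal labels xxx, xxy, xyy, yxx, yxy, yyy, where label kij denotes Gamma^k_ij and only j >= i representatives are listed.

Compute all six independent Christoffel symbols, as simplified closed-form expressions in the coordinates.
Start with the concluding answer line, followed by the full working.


Answer: Gamma_xxx = (64*x - 40*y - 48)/(89*x^2 - 120*x*y^2 - 80*x*y - 96*x + 144*y^4 + 25*y^2 + 60*y + 40), Gamma_xxy = (-40*x + 25*y + 30)/(89*x^2 - 120*x*y^2 - 80*x*y - 96*x + 144*y^4 + 25*y^2 + 60*y + 40), Gamma_xyy = (192*x*y - 120*y^2 - 144*y)/(89*x^2 - 120*x*y^2 - 80*x*y - 96*x + 144*y^4 + 25*y^2 + 60*y + 40), Gamma_yxx = (-40*x + 96*y^2)/(89*x^2 - 120*x*y^2 - 80*x*y - 96*x + 144*y^4 + 25*y^2 + 60*y + 40), Gamma_yxy = (25*x - 60*y^2)/(89*x^2 - 120*x*y^2 - 80*x*y - 96*x + 144*y^4 + 25*y^2 + 60*y + 40), Gamma_yyy = (-120*x*y + 288*y^3)/(89*x^2 - 120*x*y^2 - 80*x*y - 96*x + 144*y^4 + 25*y^2 + 60*y + 40)

E = 10 + 15*y - 24*x + (25/4)*y^2 - 20*x*y + 16*x^2; F = (15/2)*x - 18*y^2 + (25/4)*x*y - 10*x^2 - 15*y^3 + 24*x*y^2; G = 1 + (25/4)*x^2 - 30*x*y^2 + 36*y^4
Gamma^k_ij = (1/2) g^{kl} (d_i g_jl + d_j g_il - d_l g_ij), with g^inv = (1/(EG-F^2)) [[G, -F], [-F, E]]
first partials: E_x = -24 - 20*y + 32*x, E_y = 15 + (25/2)*y - 20*x, F_x = 15/2 + (25/4)*y - 20*x + 24*y^2, F_y = -36*y + (25/4)*x - 45*y^2 + 48*x*y, G_x = (25/2)*x - 30*y^2, G_y = -60*x*y + 144*y^3
D = EG - F^2 = 10 + 15*y - 24*x + (25/4)*y^2 - 20*x*y + (89/4)*x^2 - 30*x*y^2 + 36*y^4
expanded: Gamma^x_xx = (G E_x - 2F F_x + F E_y)/(2D), Gamma^x_xy = (G E_y - F G_x)/(2D), Gamma^x_yy = (2G F_y - G G_x - F G_y)/(2D), Gamma^y_xx = (2E F_x - E E_y - F E_x)/(2D), Gamma^y_xy = (E G_x - F E_y)/(2D), Gamma^y_yy = (E G_y - 2F F_y + F G_x)/(2D); substitute and cancel common factors
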